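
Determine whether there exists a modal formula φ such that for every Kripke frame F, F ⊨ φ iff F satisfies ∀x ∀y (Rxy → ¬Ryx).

If a class were modally definable it would be closed under surjective bounded morphisms (Goldblatt–Thomason).
The 3-cycle (worlds w0,w1,w2 with w0→w1→w2→w0) is asymmetric. Mapping every world to a single reflexive point • is a surjective bounded morphism, and the reflexive point is not asymmetric (R•• but asymmetry requires ¬R••).
So the class is not modally definable.

Not modally definable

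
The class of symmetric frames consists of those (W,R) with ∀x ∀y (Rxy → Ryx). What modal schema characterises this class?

A defining formula is q → □◇q (the B axiom).
Suppose q→□◇q is valid. Take Rxy and set V(q)={x}. Then q at x, so □◇q at x, so ◇q at y, so some z with Ryz has q; z=x, i.e. Ryx.

q → □◇q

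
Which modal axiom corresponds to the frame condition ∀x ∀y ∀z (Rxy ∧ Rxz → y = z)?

◇q → □q

This is partial functionality; the standard corresponding axiom is CD: ◇q → □q.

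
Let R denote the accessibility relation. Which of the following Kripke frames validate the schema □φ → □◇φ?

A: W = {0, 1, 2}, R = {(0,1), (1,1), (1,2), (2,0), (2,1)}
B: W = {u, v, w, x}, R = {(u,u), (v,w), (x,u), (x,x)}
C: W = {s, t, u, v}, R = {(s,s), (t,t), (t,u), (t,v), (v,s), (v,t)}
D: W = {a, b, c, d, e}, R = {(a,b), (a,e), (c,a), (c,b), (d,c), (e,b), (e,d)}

A

The schema corresponds to a generalized confluence (Geach) condition: ∀x ∀z (xRz → ∃w (xRw ∧ zRw)).
A: satisfies the condition.
B: fails — vRw but no t with vRt and wRt.
C: fails — tRu but no w with tRw and uRw.
D: fails — aRb but no w with aRw and bRw.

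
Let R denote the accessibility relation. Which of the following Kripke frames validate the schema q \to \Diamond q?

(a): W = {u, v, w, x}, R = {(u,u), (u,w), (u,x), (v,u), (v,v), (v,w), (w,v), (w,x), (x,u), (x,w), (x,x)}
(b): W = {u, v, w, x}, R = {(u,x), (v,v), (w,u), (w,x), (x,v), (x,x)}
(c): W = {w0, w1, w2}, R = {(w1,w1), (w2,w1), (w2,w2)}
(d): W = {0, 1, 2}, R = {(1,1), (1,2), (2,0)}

Frame correspondent (Sahlqvist): \forall x Rxx — i.e. reflexivity.
(a): fails — world w does not see itself.
(b): fails — world u does not see itself.
(c): fails — world w0 does not see itself.
(d): fails — world 0 does not see itself.

none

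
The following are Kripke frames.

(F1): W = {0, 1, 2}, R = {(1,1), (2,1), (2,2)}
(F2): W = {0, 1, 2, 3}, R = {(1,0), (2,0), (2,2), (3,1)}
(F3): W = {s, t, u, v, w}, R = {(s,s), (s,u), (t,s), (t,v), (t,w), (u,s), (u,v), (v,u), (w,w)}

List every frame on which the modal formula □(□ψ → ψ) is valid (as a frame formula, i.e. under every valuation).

(F1)

The schema corresponds to shift-reflexivity: ∀x ∀y (Rxy → Ryy).
(F1): holds.
(F2): fails — R10 but not R00.
(F3): fails — Ruv but not Rvv.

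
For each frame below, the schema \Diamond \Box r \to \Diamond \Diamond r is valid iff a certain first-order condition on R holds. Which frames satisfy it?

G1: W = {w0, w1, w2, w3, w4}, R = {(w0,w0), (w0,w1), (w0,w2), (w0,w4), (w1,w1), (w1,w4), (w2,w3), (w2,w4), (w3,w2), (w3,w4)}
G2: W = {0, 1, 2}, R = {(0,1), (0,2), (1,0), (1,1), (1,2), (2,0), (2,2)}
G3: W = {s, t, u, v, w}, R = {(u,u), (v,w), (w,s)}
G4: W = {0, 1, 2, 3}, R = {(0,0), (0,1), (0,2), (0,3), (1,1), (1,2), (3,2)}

The schema corresponds to a generalized confluence (Geach) condition: \forall x \forall y (xRy \to \exists w (yRw \wedge x R^2 w)).
G1: fails — w0Rw4 but no w with w4Rw and w0R²w.
G2: ✓.
G3: fails — wRs but no w* with sRw* and wR²w*.
G4: fails — 0R2 but no w with 2Rw and 0R²w.

G2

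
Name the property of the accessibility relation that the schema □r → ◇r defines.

This schema is the D axiom.
It corresponds to seriality: ∀x ∃y Rxy.

seriality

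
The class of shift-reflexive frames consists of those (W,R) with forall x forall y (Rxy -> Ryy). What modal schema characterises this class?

□(□ψ → ψ)

The condition is shift-reflexivity. The T□ schema □(□ψ → ψ) defines it.
Suppose □(□ψ→ψ) is valid. Take Rxy and set V(ψ)={w : Ryw}. Then at y, □ψ holds; since □(□ψ→ψ) at x, □ψ→ψ at y, so ψ at y, i.e. Ryy.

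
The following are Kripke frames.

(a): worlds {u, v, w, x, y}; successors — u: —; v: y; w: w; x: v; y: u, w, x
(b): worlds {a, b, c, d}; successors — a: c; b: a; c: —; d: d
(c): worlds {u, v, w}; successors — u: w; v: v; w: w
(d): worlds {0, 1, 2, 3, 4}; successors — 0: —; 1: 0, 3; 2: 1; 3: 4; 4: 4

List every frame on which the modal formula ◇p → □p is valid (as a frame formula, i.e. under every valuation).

The schema corresponds to partial functionality: ∀x ∀y ∀z (Rxy ∧ Rxz → y = z).
(a): fails — y sees both u and w.
(b): ✓.
(c): ✓.
(d): fails — 1 sees both 0 and 3.
Valid on: (b), (c).

(b), (c)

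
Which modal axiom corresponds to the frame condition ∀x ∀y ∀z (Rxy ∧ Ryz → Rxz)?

The condition is transitivity. The 4 schema □r → □□r defines it.

□r → □□r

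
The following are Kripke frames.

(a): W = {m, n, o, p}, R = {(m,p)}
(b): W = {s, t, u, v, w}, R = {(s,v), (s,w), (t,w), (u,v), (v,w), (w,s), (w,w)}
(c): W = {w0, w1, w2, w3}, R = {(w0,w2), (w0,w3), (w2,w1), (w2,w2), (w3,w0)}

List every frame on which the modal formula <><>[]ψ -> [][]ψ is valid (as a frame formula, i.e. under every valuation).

This is the axiom for a generalized confluence (Geach) condition; its first-order frame correspondent is forall x forall y forall z ((x R^2 y & x R^2 z) -> exists w (yRw & z = w)).
(a): holds.
(b): fails — sR²s, sR²s but no w* with sRw* and s=w*.
(c): fails — w0R²w0, w0R²w0 but no w with w0Rw and w0=w.

(a)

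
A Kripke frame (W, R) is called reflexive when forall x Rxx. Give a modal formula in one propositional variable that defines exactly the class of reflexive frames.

A defining formula is □p → p (the T axiom).
Suppose □p→p is valid. At any x set V(p)={w : Rxw}. Then □p holds at x, so p holds at x, i.e. Rxx.

□p → p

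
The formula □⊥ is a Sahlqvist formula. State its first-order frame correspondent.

This is the Ver axiom.
Its frame correspondent is emptiness of R — ∀x ∀y ¬Rxy.

emptiness of R: ∀x ∀y ¬Rxy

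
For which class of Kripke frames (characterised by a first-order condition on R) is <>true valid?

Seriality

◇⊤ holds at w iff w has a successor, so frame-validity of ◇⊤ is exactly seriality. Equivalently via □A → ◇A:
Suppose □A→◇A is valid. At any x set V(A)=W. Then □A at x, so ◇A at x, so x has a successor.
Conversely, on a frame with seriality the schema holds at every world under every valuation.
So the correspondent is seriality.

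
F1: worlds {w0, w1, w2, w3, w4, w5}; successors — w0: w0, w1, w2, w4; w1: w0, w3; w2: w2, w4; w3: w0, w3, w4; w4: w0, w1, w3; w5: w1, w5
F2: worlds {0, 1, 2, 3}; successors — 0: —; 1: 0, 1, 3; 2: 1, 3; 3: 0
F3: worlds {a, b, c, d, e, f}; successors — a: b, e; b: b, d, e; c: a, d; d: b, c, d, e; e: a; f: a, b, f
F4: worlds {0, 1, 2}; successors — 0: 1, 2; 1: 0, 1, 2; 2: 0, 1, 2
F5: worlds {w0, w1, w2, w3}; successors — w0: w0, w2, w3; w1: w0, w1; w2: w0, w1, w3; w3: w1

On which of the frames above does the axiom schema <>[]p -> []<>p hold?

F4

Frame correspondent (Sahlqvist): forall x forall y forall z (Rxy & Rxz -> exists w (Ryw & Rzw)) — i.e. convergence.
F1: fails — Rw0w4 and Rw0w2 but w4 and w2 have no common successor.
F2: fails — R10 and R10 but 0 and 0 have no common successor.
F3: fails — Rab and Rae but b and e have no common successor.
F4: ✓.
F5: fails — Rw0w0 and Rw0w3 but w0 and w3 have no common successor.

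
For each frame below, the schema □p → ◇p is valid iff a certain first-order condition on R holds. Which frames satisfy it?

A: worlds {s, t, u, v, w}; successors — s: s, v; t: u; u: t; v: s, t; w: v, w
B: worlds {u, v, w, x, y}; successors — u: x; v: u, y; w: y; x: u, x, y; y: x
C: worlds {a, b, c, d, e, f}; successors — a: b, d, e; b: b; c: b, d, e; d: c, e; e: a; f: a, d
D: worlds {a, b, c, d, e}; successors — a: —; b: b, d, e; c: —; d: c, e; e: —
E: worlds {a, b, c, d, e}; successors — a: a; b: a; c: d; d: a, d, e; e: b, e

Frame correspondent (Sahlqvist): ∀x ∃y Rxy — i.e. seriality.
A: ✓.
B: ✓.
C: ✓.
D: fails — world a has no successor.
E: ✓.

A, B, C, E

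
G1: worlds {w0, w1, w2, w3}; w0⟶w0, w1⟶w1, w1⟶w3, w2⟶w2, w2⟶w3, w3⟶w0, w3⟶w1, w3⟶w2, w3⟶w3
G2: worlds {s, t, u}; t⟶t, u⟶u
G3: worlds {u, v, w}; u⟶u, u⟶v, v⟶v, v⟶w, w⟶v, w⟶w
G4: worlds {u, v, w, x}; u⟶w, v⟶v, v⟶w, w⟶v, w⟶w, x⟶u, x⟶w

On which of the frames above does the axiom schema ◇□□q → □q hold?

G2

This is the axiom for a generalized confluence (Geach) condition; its first-order frame correspondent is ∀x ∀y ∀z ((xRy ∧ xRz) → ∃w (yR²w ∧ z = w)).
G1: fails — w3Rw0, w3Rw1 but no w with w0R²w and w1=w.
G2: condition met.
G3: fails — uRv, uRu but no t with vR²t and u=t.
G4: fails — xRu, xRu but no t with uR²t and u=t.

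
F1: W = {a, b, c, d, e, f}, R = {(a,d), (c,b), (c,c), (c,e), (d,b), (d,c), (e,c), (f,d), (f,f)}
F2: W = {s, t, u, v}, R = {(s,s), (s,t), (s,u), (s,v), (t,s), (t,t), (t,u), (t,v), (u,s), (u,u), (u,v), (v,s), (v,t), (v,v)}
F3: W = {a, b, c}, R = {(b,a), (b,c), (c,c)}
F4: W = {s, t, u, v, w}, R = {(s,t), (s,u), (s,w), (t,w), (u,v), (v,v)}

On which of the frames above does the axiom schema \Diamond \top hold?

F2

The schema corresponds to seriality: \forall x \exists y Rxy.
F1: fails — world b has no successor.
F2: satisfies the condition.
F3: fails — world a has no successor.
F4: fails — world w has no successor.
Valid on: F2.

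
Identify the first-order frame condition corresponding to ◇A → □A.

Suppose ◇A→□A is valid. Take Rxy, Rxz and set V(A)={y}. Then ◇A at x, so □A at x, so A at z, i.e. z=y.
Conversely, on a frame with partial functionality the schema holds at every world under every valuation.
Frame condition: ∀x ∀y ∀z (Rxy ∧ Rxz → y = z).

Partial functionality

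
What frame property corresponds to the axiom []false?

□⊥ is valid iff no world has any successor (otherwise □⊥ fails at any world with one).
Conversely, on a frame with emptiness of R the schema holds at every world under every valuation.
Frame condition: forall x forall y ~Rxy.

Emptiness of R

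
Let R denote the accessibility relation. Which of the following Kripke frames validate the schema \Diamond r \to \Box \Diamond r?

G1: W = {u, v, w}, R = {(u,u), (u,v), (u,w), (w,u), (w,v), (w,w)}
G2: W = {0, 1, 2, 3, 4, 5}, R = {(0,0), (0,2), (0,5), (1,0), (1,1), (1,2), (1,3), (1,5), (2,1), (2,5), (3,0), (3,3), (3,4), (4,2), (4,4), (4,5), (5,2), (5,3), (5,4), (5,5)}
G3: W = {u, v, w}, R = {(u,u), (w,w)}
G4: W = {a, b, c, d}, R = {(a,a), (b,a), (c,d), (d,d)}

This is the axiom for the Euclidean property; its first-order frame correspondent is \forall x \forall y \forall z (Rxy \wedge Rxz \to Ryz).
G1: fails — Ruv and Ruv but not Rvv.
G2: fails — R02 and R00 but not R20.
G3: condition met.
G4: condition met.
Valid on: G3, G4.

G3, G4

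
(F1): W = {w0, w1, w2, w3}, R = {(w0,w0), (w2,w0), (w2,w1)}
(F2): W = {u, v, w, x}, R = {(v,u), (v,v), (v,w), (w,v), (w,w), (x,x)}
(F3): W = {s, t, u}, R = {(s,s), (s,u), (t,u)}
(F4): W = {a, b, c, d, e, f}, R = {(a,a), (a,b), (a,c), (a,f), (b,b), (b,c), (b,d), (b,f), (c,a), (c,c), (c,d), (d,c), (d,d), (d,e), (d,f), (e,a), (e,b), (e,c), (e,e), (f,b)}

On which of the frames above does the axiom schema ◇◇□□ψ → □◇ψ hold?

(F4)

Frame correspondent (Sahlqvist): ∀x ∀y ∀z ((xR²y ∧ xRz) → ∃w (yR²w ∧ zRw)) — i.e. a generalized confluence (Geach) condition.
(F1): fails — w2R²w0, w2Rw1 but no w with w0R²w and w1Rw.
(F2): fails — vR²u, vRu but no t with uR²t and uRt.
(F3): fails — sR²s, sRu but no w with sR²w and uRw.
(F4): holds.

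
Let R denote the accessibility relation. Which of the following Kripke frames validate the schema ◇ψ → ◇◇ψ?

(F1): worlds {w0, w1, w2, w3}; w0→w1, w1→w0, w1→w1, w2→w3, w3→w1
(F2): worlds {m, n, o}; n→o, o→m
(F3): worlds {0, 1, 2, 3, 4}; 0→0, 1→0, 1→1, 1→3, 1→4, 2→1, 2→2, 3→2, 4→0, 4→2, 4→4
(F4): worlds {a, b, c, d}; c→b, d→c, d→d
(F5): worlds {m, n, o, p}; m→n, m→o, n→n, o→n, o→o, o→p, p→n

(F3), (F5)

This is the axiom for a generalized confluence (Geach) condition; its first-order frame correspondent is ∀x ∀y (xRy → ∃w (y = w ∧ xR²w)).
(F1): fails — w2Rw3 but no w with w3=w and w2R²w.
(F2): fails — nRo but no w with o=w and nR²w.
(F3): ✓.
(F4): fails — cRb but no w with b=w and cR²w.
(F5): ✓.
Valid on: (F3), (F5).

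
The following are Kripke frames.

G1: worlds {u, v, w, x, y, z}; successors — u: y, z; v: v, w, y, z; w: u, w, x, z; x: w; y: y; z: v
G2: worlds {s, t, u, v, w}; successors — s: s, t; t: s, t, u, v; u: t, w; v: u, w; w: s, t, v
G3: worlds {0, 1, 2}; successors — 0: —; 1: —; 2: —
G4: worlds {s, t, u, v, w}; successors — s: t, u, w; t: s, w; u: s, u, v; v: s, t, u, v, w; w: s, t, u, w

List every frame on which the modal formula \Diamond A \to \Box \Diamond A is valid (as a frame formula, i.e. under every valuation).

The schema corresponds to the Euclidean property: \forall x \forall y \forall z (Rxy \wedge Rxz \to Ryz).
G1: fails — Ruz and Ruz but not Rzz.
G2: fails — Rtv and Rtv but not Rvv.
G3: ✓.
G4: fails — Rsu and Rsw but not Ruw.

G3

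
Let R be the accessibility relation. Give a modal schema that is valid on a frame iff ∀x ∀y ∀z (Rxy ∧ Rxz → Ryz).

◇r → □◇r

The condition is the Euclidean property. The 5 schema ◇r → □◇r defines it.
Suppose ◇r→□◇r is valid. Take Rxy, Rxz and set V(r)={y}. Then ◇r at x, so □◇r at x, so ◇r at z, so some w with Rzw has r; w=y, i.e. Rzy. By symmetry of the argument, Ryz.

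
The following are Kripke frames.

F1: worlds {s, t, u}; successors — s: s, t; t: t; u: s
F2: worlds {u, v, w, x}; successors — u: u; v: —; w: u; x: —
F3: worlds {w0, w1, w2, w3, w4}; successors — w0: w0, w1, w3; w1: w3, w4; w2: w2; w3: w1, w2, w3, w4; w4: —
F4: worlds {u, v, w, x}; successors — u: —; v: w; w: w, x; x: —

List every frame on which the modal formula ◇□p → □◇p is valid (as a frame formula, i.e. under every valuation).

F1, F2

Frame correspondent (Sahlqvist): ∀x ∀y ∀z (Rxy ∧ Rxz → ∃w (Ryw ∧ Rzw)) — i.e. convergence.
F1: condition met.
F2: condition met.
F3: fails — Rw1w3 and Rw1w4 but w3 and w4 have no common successor.
F4: fails — Rww and Rwx but w and x have no common successor.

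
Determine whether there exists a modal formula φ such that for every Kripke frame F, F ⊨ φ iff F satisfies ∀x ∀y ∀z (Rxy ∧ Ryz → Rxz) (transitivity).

This is a Sahlqvist condition; the 4 axiom □p → □□p defines it.
Suppose □p→□□p is valid. Take Rxy, Ryz and set V(p)={w : Rxw}. Then □p at x, so □□p at x, so □p at y, so p at z, i.e. Rxz.

Definable; □p → □□p defines it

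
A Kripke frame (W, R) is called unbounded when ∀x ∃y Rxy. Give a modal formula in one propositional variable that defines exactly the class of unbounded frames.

□q → ◇q

A defining formula is □q → ◇q (the D axiom).
Suppose □q→◇q is valid. At any x set V(q)=W. Then □q at x, so ◇q at x, so x has a successor.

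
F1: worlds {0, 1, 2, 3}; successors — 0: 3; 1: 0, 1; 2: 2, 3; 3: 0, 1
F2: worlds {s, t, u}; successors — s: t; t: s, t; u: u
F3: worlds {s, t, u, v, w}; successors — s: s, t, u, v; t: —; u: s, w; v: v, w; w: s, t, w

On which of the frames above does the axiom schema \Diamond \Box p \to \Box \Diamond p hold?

F2

Frame correspondent (Sahlqvist): \forall x \forall y \forall z (Rxy \wedge Rxz \to \exists w (Ryw \wedge Rzw)) — i.e. convergence.
F1: fails — R10 and R11 but 0 and 1 have no common successor.
F2: satisfies the condition.
F3: fails — Rsv and Rst but v and t have no common successor.
Valid on: F2.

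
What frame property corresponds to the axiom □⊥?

□⊥ is valid iff no world has any successor (otherwise □⊥ fails at any world with one).

emptiness of R: ∀x ∀y ¬Rxy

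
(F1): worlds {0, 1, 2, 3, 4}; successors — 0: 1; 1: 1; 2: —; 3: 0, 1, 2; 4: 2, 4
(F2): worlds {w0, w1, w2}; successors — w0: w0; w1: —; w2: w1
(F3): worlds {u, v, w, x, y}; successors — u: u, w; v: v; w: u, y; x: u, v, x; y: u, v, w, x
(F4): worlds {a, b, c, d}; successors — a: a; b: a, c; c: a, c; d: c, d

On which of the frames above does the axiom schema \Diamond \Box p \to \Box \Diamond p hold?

This is the axiom for convergence; its first-order frame correspondent is \forall x \forall y \forall z (Rxy \wedge Rxz \to \exists w (Ryw \wedge Rzw)).
(F1): fails — R32 and R32 but 2 and 2 have no common successor.
(F2): fails — Rw2w1 and Rw2w1 but w1 and w1 have no common successor.
(F3): fails — Rxu and Rxv but u and v have no common successor.
(F4): holds.
Valid on: (F4).

(F4)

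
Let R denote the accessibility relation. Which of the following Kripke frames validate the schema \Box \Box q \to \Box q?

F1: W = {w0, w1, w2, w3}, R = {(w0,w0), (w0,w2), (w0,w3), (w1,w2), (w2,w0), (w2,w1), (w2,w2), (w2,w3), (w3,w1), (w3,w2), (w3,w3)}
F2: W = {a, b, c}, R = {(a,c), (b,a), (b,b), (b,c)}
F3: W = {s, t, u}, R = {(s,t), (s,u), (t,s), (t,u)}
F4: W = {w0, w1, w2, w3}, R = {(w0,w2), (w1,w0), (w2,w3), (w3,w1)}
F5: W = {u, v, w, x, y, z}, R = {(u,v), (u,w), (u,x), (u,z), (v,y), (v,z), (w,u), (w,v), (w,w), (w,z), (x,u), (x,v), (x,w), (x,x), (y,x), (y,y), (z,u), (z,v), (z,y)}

The schema corresponds to density: \forall x \forall y (Rxy \to \exists z (Rxz \wedge Rzy)).
F1: ✓.
F2: fails — Rac but no z with Raz and Rzc.
F3: fails — Rts but no z with Rtz and Rzs.
F4: fails — Rw0w2 but no z with Rw0z and Rzw2.
F5: fails — Rvz but no t with Rvt and Rtz.

F1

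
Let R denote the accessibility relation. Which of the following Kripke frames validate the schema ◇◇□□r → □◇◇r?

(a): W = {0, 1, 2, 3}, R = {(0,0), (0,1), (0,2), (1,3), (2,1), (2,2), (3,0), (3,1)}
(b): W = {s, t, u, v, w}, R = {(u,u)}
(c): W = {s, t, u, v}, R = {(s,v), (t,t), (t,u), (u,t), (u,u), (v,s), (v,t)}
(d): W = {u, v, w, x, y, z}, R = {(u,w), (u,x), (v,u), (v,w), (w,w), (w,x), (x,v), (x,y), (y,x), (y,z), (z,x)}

(a), (b), (c)

The schema corresponds to a generalized confluence (Geach) condition: ∀x ∀y ∀z ((xR²y ∧ xRz) → ∃w (yR²w ∧ zR²w)).
(a): ✓.
(b): ✓.
(c): ✓.
(d): fails — xR²z, xRv but no t with zR²t and vR²t.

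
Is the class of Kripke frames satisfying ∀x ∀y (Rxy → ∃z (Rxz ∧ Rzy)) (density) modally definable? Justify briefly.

The condition is density. A defining modal formula is □□r → □r.

Yes — defined by □□r → □r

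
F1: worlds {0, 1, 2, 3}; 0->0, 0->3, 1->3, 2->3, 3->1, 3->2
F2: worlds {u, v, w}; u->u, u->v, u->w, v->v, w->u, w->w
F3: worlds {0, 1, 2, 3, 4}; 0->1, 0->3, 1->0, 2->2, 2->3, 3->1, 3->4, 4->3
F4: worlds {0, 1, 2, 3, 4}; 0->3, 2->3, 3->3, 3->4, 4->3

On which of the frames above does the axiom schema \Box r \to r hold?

F2

The schema corresponds to reflexivity: \forall x Rxx.
F1: fails — world 1 does not see itself.
F2: holds.
F3: fails — world 0 does not see itself.
F4: fails — world 0 does not see itself.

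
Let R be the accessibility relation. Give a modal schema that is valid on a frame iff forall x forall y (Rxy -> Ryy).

This is shift-reflexivity; the standard corresponding axiom is T□: □(□r → r).
Suppose □(□r→r) is valid. Take Rxy and set V(r)={w : Ryw}. Then at y, □r holds; since □(□r→r) at x, □r→r at y, so r at y, i.e. Ryy.

□(□r → r)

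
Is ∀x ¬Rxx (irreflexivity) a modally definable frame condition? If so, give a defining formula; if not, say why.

Modal frame validity is preserved under surjective bounded morphisms.
The 3-cycle (worlds 0,1,2 with 0→1→2→0) is irreflexive, and the map sending every world to a single reflexive point • is a surjective bounded morphism (forth: every edge maps to (•,•); back: every world has a successor). So any modal formula valid on the 3-cycle is also valid on the reflexive point, which is not irreflexive.
So the class is not modally definable.

Not definable by any modal formula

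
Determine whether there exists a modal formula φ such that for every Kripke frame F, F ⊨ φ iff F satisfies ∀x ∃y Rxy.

The condition is seriality. A defining modal formula is □r → ◇r.
Suppose □r→◇r is valid. At any x set V(r)=W. Then □r at x, so ◇r at x, so x has a successor.

Yes — defined by □r → ◇r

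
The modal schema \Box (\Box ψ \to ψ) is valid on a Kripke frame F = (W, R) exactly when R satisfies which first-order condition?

Shift-reflexivity

Suppose □(□ψ→ψ) is valid. Take Rxy and set V(ψ)={w : Ryw}. Then at y, □ψ holds; since □(□ψ→ψ) at x, □ψ→ψ at y, so ψ at y, i.e. Ryy.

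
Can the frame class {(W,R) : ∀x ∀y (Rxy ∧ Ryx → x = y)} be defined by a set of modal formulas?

Not modally definable

Modal frame validity is preserved under surjective bounded morphisms.
The 8-cycle (worlds s,t,u,v,w,x,y,z with s→t→u→v→w→x→y→z→s) is antisymmetric. Sending even-indexed worlds to s and odd-indexed worlds to t is a surjective bounded morphism onto the two-world frame with s↔t, which is not antisymmetric.
Hence antisymmetry is not modally definable.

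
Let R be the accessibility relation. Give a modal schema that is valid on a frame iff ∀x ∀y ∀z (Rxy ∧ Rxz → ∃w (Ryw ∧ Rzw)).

This is convergence; the standard corresponding axiom is .2: ◇□q → □◇q.
Suppose ◇□q→□◇q is valid. Take Rxy, Rxz and set V(q)={w : Ryw}. Then □q at y so ◇□q at x, so □◇q at x, so ◇q at z, giving w with Rzw and Ryw.

◇□q → □◇q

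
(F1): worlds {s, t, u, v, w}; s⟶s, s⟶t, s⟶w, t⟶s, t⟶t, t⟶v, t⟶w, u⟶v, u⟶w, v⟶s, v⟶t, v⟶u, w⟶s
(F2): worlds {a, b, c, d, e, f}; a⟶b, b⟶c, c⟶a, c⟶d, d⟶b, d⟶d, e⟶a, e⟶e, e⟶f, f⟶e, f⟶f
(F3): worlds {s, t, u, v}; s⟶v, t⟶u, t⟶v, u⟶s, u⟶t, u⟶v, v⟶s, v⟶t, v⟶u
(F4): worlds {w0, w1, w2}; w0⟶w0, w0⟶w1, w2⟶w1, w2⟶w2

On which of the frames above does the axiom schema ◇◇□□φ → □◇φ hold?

(F1)

The schema corresponds to a generalized confluence (Geach) condition: ∀x ∀y ∀z ((xR²y ∧ xRz) → ∃w (yR²w ∧ zRw)).
(F1): satisfies the condition.
(F2): fails — aR²c, aRb but no w with cR²w and bRw.
(F3): fails — uR²s, uRs but no w with sR²w and sRw.
(F4): fails — w0R²w0, w0Rw1 but no w with w0R²w and w1Rw.
Valid on: (F1).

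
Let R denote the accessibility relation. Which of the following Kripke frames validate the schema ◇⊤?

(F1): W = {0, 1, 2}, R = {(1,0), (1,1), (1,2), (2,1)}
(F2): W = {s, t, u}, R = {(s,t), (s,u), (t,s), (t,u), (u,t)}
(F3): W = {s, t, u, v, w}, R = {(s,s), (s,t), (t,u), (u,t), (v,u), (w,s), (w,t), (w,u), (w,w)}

The schema corresponds to seriality: ∀x ∃y Rxy.
(F1): fails — world 0 has no successor.
(F2): satisfies the condition.
(F3): satisfies the condition.

(F2), (F3)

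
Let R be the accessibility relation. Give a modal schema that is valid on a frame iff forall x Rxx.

□p → p

The condition is reflexivity. The T schema □p → p defines it.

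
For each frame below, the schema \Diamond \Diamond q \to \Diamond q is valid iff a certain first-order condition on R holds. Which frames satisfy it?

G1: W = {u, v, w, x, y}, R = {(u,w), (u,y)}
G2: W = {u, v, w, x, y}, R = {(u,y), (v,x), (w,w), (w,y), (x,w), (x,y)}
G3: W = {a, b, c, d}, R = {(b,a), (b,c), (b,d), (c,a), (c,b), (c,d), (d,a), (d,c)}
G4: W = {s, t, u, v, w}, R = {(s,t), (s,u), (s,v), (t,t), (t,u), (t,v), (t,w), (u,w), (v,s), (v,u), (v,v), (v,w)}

G1

Frame correspondent (Sahlqvist): \forall x \forall y \forall z (Rxy \wedge Ryz \to Rxz) — i.e. transitivity.
G1: condition met.
G2: fails — Rvx and Rxw but not Rvw.
G3: fails — Rbc and Rcb but not Rbb.
G4: fails — Rtv and Rvs but not Rts.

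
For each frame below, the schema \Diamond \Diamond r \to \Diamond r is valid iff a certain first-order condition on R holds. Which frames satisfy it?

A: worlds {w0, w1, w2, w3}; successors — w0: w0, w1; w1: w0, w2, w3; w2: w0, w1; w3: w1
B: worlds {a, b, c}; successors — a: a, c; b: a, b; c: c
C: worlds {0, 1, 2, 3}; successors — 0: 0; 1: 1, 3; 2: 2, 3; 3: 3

C

Frame correspondent (Sahlqvist): \forall x \forall y \forall z (Rxy \wedge Ryz \to Rxz) — i.e. transitivity.
A: fails — Rw1w2 and Rw2w1 but not Rw1w1.
B: fails — Rba and Rac but not Rbc.
C: satisfies the condition.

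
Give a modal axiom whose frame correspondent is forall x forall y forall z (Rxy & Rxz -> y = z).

A defining formula is ◇s → □s (the CD axiom).
Suppose ◇s→□s is valid. Take Rxy, Rxz and set V(s)={y}. Then ◇s at x, so □s at x, so s at z, i.e. z=y.

◇s → □s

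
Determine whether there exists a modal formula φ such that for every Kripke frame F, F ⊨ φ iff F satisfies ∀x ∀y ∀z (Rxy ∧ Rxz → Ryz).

The condition is the Euclidean property. A defining modal formula is ◇q → □◇q.
Suppose ◇q→□◇q is valid. Take Rxy, Rxz and set V(q)={y}. Then ◇q at x, so □◇q at x, so ◇q at z, so some w with Rzw has q; w=y, i.e. Rzy. By symmetry of the argument, Ryz.

Definable; ◇q → □◇q defines it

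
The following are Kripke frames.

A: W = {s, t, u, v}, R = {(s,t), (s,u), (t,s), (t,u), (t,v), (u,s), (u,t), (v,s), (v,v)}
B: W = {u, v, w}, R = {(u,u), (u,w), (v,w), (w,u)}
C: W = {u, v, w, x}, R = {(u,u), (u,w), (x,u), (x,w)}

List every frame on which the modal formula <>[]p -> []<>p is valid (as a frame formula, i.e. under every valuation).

B

Frame correspondent (Sahlqvist): forall x forall y forall z (Rxy & Rxz -> exists w (Ryw & Rzw)) — i.e. convergence.
A: fails — Rtv and Rts but v and s have no common successor.
B: holds.
C: fails — Ruw and Ruw but w and w have no common successor.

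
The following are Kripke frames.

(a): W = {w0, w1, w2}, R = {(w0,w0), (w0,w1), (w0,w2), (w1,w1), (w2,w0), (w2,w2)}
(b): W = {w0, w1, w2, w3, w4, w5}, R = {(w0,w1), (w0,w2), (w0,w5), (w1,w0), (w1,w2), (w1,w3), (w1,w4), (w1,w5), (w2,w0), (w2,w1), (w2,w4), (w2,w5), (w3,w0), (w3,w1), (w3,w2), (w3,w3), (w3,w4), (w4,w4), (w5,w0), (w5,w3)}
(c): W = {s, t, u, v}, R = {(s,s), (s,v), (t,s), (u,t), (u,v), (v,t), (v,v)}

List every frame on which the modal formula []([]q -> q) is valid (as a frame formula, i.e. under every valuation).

(a)

The schema corresponds to shift-reflexivity: forall x forall y (Rxy -> Ryy).
(a): holds.
(b): fails — Rw3w1 but not Rw1w1.
(c): fails — Rut but not Rtt.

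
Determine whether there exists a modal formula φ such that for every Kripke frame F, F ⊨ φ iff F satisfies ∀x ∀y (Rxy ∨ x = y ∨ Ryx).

Not definable by any modal formula

If a class were modally definable it would be closed under disjoint unions (Goldblatt–Thomason).
Take 2 disjoint single-world reflexive frames: each is trivially connected, but their disjoint union has 2 worlds with no edge between distinct components, so it is not connected.
So the class is not modally definable.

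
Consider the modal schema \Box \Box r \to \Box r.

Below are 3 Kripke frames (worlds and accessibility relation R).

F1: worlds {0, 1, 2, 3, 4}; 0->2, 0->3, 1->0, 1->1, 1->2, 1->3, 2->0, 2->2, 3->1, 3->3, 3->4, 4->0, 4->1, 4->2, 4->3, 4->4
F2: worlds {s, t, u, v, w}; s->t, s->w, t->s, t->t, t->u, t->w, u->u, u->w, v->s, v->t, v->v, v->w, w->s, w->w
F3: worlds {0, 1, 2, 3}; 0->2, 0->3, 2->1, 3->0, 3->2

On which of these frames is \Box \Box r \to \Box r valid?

This is the axiom for density; its first-order frame correspondent is \forall x \forall y (Rxy \to \exists z (Rxz \wedge Rzy)).
F1: satisfies the condition.
F2: satisfies the condition.
F3: fails — R21 but no z with R2z and Rz1.
Valid on: F1, F2.

F1, F2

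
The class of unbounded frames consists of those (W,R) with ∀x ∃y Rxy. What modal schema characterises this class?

□s → ◇s

This is seriality; the standard corresponding axiom is D: □s → ◇s.
Suppose □s→◇s is valid. At any x set V(s)=W. Then □s at x, so ◇s at x, so x has a successor.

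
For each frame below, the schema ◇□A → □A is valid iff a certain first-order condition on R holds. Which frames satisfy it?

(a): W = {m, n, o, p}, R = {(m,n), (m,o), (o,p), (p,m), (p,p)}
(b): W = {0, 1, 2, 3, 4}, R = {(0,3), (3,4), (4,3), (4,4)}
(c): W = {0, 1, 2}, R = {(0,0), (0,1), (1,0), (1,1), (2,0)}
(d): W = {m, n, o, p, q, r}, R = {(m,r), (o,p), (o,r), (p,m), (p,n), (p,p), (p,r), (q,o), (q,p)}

(c)

This is the axiom for the Euclidean property; its first-order frame correspondent is ∀x ∀y ∀z (Rxy ∧ Rxz → Ryz).
(a): fails — Rmo and Rmo but not Roo.
(b): fails — R03 and R03 but not R33.
(c): holds.
(d): fails — Rmr and Rmr but not Rrr.
Valid on: (c).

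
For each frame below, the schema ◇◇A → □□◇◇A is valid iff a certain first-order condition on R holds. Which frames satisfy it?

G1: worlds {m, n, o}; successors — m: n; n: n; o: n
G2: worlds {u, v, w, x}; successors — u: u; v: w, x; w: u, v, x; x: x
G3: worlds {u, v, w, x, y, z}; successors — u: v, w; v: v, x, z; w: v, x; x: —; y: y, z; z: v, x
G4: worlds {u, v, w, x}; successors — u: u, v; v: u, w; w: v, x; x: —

Frame correspondent (Sahlqvist): ∀x ∀y ∀z ((xR²y ∧ xR²z) → ∃w (y = w ∧ zR²w)) — i.e. a generalized confluence (Geach) condition.
G1: ✓.
G2: fails — vR²u, vR²x but no t with u=t and xR²t.
G3: fails — uR²v, uR²x but no t with v=t and xR²t.
G4: fails — uR²v, uR²w but no t with v=t and wR²t.
Valid on: G1.

G1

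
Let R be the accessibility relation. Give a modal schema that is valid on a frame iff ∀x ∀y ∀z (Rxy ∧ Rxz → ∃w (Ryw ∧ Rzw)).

◇□r → □◇r

The condition is convergence. The .2 schema ◇□r → □◇r defines it.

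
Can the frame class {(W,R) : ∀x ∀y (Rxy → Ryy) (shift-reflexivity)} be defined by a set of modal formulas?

This is a Sahlqvist condition; the T□ axiom □(□r → r) defines it.
Suppose □(□r→r) is valid. Take Rxy and set V(r)={w : Ryw}. Then at y, □r holds; since □(□r→r) at x, □r→r at y, so r at y, i.e. Ryy.

Definable; □(□r → r) defines it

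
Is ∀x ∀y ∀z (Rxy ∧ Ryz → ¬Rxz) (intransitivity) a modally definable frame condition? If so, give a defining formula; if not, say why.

Modal frame validity is preserved under surjective bounded morphisms.
The 3-cycle (worlds w0,w1,w2 with w0→w1→w2→w0) is intransitive. Mapping every world to a single reflexive point • is a surjective bounded morphism; the reflexive point is not intransitive (R••∧R•• but R••).
So no modal formula (or set of formulas) defines exactly the intransitive frames.

No — not modally definable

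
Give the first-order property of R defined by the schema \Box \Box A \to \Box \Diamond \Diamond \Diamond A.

\forall x \forall z (xRz \to \exists w (x R^2 w \wedge z R^3 w))

This is a Sahlqvist (Geach-type) schema ◇^0□^2A → □^1◇^3A.
Minimal-valuation argument: fix x; take any y with xR^0y and any z with xR^1z. Set V(A) to the set of worlds R-reachable from y in exactly 2 steps. Then □^2A holds at y, so the antecedent holds at x; validity forces ◇^3A at z, giving a w with zR^3w and yR^2w.
First-order correspondent: \forall x \forall z (xRz \to \exists w (x R^2 w \wedge z R^3 w)).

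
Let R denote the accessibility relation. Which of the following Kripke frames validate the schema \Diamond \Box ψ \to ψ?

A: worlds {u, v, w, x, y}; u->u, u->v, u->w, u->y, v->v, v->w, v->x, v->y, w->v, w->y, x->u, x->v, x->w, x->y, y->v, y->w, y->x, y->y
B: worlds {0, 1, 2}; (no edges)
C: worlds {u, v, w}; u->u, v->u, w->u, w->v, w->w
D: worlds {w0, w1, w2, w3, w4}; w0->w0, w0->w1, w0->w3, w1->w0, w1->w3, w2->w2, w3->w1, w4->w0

B

The schema corresponds to symmetry: \forall x \forall y (Rxy \to Ryx).
A: fails — Ruv but not Rvu.
B: holds.
C: fails — Rwu but not Ruw.
D: fails — Rw4w0 but not Rw0w4.
Valid on: B.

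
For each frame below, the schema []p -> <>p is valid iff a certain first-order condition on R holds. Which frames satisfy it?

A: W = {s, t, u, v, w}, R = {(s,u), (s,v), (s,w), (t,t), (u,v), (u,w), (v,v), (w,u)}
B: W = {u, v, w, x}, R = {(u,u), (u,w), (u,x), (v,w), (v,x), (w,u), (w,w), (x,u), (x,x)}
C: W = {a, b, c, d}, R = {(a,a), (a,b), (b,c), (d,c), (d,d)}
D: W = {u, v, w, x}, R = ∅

A, B

The schema corresponds to seriality: forall x exists y Rxy.
A: condition met.
B: condition met.
C: fails — world c has no successor.
D: fails — world u has no successor.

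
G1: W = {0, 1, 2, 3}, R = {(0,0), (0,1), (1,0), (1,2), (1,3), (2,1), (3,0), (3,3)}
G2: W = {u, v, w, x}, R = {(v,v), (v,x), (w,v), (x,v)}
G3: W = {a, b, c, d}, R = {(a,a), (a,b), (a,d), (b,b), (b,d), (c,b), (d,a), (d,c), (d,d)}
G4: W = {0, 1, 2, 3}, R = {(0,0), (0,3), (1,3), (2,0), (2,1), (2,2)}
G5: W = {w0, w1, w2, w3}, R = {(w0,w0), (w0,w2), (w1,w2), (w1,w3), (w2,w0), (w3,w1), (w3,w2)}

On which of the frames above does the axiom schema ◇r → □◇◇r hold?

The schema corresponds to a generalized confluence (Geach) condition: ∀x ∀y ∀z ((xRy ∧ xRz) → ∃w (y = w ∧ zR²w)).
G1: fails — 1R2, 1R3 but no w with 2=w and 3R²w.
G2: condition met.
G3: fails — dRa, dRc but no w with a=w and cR²w.
G4: fails — 0R0, 0R3 but no w with 0=w and 3R²w.
G5: fails — w1Rw3, w1Rw2 but no w with w3=w and w2R²w.

G2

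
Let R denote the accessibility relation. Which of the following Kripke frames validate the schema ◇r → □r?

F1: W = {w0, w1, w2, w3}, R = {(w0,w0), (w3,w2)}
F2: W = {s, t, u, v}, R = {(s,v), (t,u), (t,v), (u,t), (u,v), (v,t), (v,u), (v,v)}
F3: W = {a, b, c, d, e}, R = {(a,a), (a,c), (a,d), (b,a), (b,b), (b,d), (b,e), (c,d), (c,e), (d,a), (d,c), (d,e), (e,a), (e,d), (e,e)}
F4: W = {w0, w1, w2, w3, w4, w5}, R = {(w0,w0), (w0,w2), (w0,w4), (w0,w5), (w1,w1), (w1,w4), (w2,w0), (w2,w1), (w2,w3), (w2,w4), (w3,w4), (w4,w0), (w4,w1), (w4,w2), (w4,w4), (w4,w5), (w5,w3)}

F1

This is the axiom for partial functionality; its first-order frame correspondent is ∀x ∀y ∀z (Rxy ∧ Rxz → y = z).
F1: condition met.
F2: fails — t sees both u and v.
F3: fails — a sees both a and c.
F4: fails — w0 sees both w0 and w2.
Valid on: F1.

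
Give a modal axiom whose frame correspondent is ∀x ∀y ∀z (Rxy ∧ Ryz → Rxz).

□s → □□s

The condition is transitivity. The 4 schema □s → □□s defines it.
Suppose □s→□□s is valid. Take Rxy, Ryz and set V(s)={w : Rxw}. Then □s at x, so □□s at x, so □s at y, so s at z, i.e. Rxz.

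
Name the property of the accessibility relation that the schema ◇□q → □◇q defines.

convergence

Suppose ◇□q→□◇q is valid. Take Rxy, Rxz and set V(q)={w : Ryw}. Then □q at y so ◇□q at x, so □◇q at x, so ◇q at z, giving w with Rzw and Ryw.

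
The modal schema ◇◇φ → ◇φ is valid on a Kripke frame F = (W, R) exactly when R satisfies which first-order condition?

Equivalently (dual form): □φ → □□φ.
Suppose □φ→□□φ is valid. Take Rxy, Ryz and set V(φ)={w : Rxw}. Then □φ at x, so □□φ at x, so □φ at y, so φ at z, i.e. Rxz.

transitivity: ∀x ∀y ∀z (Rxy ∧ Ryz → Rxz)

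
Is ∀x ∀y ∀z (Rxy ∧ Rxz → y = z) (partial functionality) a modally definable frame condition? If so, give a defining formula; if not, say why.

Definable; ◇p → □p defines it

The condition is partial functionality. A defining modal formula is ◇p → □p.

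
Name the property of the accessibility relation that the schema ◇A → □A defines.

partial functionality

This is the CD axiom.
It corresponds to partial functionality: ∀x ∀y ∀z (Rxy ∧ Rxz → y = z).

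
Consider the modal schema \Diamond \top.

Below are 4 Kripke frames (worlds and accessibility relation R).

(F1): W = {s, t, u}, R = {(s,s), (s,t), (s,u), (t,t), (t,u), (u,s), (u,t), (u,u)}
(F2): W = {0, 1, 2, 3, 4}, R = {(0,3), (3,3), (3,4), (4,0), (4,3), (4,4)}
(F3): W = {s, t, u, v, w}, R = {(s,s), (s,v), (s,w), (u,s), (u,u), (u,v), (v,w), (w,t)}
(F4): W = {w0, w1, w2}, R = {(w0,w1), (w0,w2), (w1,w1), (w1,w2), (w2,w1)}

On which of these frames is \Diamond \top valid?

The schema corresponds to seriality: \forall x \exists y Rxy.
(F1): condition met.
(F2): fails — world 1 has no successor.
(F3): fails — world t has no successor.
(F4): condition met.

(F1), (F4)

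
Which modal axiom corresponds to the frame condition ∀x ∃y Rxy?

□s → ◇s

The condition is seriality. The D schema □s → ◇s defines it.
Suppose □s→◇s is valid. At any x set V(s)=W. Then □s at x, so ◇s at x, so x has a successor.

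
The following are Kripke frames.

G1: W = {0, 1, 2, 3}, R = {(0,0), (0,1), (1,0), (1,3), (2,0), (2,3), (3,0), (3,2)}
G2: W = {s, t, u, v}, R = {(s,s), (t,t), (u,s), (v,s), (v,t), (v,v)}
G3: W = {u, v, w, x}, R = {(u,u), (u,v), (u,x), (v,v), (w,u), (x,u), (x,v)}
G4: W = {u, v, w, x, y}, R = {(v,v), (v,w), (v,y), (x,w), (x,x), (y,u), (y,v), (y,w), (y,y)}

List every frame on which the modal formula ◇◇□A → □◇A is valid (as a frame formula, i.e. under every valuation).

The schema corresponds to a generalized confluence (Geach) condition: ∀x ∀y ∀z ((xR²y ∧ xRz) → ∃w (yRw ∧ zRw)).
G1: condition met.
G2: fails — vR²s, vRt but no w with sRw and tRw.
G3: condition met.
G4: fails — vR²u, vRv but no t with uRt and vRt.

G1, G3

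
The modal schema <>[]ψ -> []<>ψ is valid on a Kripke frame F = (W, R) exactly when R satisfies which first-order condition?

Suppose ◇□ψ→□◇ψ is valid. Take Rxy, Rxz and set V(ψ)={w : Ryw}. Then □ψ at y so ◇□ψ at x, so □◇ψ at x, so ◇ψ at z, giving w with Rzw and Ryw.
Conversely, any frame satisfying forall x forall y forall z (Rxy & Rxz -> exists w (Ryw & Rzw)) validates the schema.
So the correspondent is convergence.

convergence: forall x forall y forall z (Rxy & Rxz -> exists w (Ryw & Rzw))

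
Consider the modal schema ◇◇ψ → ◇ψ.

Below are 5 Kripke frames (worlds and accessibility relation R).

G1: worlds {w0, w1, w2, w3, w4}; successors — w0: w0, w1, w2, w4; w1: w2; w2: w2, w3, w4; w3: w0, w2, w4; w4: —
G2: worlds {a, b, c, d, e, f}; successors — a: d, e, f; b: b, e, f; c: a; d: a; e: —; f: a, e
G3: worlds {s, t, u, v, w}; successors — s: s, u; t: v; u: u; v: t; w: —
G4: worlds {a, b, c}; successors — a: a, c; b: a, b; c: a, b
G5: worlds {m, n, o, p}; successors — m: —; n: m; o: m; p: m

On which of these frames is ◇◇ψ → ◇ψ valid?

G5

This is the axiom for transitivity; its first-order frame correspondent is ∀x ∀y ∀z (Rxy ∧ Ryz → Rxz).
G1: fails — Rw1w2 and Rw2w4 but not Rw1w4.
G2: fails — Rbf and Rfa but not Rba.
G3: fails — Rtv and Rvt but not Rtt.
G4: fails — Rba and Rac but not Rbc.
G5: condition met.
Valid on: G5.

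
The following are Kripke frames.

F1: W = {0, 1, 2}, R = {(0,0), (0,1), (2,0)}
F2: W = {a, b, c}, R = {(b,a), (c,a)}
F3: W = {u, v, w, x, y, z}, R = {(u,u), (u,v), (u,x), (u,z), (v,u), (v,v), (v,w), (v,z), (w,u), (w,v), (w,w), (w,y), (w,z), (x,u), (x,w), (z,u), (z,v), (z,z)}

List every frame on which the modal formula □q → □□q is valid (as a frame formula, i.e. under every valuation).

This is the axiom for transitivity; its first-order frame correspondent is ∀x ∀y ∀z (Rxy ∧ Ryz → Rxz).
F1: fails — R20 and R01 but not R21.
F2: condition met.
F3: fails — Ruv and Rvw but not Ruw.
Valid on: F2.

F2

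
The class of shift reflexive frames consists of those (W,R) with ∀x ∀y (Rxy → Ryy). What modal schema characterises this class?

This is shift-reflexivity; the standard corresponding axiom is T□: □(□s → s).

□(□s → s)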